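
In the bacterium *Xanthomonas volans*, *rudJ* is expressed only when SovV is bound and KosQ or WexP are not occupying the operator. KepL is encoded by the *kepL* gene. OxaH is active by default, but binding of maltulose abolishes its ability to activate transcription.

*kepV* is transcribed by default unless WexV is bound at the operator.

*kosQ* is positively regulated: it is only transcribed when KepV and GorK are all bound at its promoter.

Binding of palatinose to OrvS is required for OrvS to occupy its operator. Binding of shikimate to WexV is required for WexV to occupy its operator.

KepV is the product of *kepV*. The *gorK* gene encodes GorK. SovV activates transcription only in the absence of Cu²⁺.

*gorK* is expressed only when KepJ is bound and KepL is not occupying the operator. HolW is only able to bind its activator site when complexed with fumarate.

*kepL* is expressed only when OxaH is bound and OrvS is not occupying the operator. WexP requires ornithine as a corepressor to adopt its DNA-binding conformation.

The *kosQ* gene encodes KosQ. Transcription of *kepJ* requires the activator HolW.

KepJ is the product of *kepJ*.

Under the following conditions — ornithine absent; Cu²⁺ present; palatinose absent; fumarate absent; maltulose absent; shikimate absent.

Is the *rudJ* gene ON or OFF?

OFF

Shikimate is absent, so WexV is inactive.
With no repressor bound, *kepV* is transcribed.
So KepV is produced and active.
Fumarate is absent, so HolW is inactive.
Required activator HolW is absent, so *kepJ* is not transcribed.
So KepJ is not produced.
Palatinose is absent, so OrvS is inactive.
Maltulose is absent, so OxaH is active.
No repressor is bound and OxaH is active, so *kepL* is transcribed.
So KepL is produced and active.
With repressor KepL bound, *gorK* is not transcribed.
So GorK is not produced.
Required activator GorK is absent, so *kosQ* is not transcribed.
So KosQ is not produced.
Cu²⁺ is present, so SovV is inactive.
Ornithine is absent, so WexP is inactive.
Required activator SovV is absent, so *rudJ* is not transcribed.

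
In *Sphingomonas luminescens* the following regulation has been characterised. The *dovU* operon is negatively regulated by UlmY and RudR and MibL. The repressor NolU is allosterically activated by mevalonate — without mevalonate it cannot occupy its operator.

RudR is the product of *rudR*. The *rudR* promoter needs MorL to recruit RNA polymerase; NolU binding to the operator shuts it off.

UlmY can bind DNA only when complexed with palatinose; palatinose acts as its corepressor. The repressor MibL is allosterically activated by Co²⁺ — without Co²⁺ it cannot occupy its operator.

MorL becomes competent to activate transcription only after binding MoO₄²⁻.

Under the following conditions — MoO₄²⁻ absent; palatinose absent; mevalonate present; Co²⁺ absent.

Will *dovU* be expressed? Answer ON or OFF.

ON

Palatinose is absent, so UlmY is inactive.
MoO₄²⁻ is absent, so MorL is inactive.
Mevalonate is present, so NolU is active.
With repressor NolU bound, *rudR* is not transcribed.
So RudR is not produced.
Co²⁺ is absent, so MibL is inactive.
With no repressor bound, *dovU* is transcribed.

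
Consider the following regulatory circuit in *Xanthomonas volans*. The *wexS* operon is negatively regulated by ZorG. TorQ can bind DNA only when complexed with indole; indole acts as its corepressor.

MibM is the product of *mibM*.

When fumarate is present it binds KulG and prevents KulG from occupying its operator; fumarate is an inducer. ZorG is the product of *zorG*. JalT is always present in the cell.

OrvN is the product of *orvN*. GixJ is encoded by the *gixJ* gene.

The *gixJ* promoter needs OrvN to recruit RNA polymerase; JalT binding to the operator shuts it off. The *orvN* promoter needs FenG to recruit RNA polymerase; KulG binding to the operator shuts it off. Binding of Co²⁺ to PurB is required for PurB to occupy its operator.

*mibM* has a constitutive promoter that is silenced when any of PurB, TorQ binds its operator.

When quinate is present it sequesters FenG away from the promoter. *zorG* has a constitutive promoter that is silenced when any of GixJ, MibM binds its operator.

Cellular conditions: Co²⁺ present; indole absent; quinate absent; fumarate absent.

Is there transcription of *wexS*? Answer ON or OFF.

OFF

Fumarate is absent, so KulG is active.
Quinate is absent, so FenG is active.
With repressor KulG bound, *orvN* is not transcribed.
So OrvN is not produced.
JalT is produced constitutively and is active.
With repressor JalT bound, *gixJ* is not transcribed.
So GixJ is not produced.
Co²⁺ is present, so PurB is active.
Indole is absent, so TorQ is inactive.
With repressor PurB bound, *mibM* is not transcribed.
So MibM is not produced.
With no repressor bound, *zorG* is transcribed.
So ZorG is produced and active.
With repressor ZorG bound, *wexS* is not transcribed.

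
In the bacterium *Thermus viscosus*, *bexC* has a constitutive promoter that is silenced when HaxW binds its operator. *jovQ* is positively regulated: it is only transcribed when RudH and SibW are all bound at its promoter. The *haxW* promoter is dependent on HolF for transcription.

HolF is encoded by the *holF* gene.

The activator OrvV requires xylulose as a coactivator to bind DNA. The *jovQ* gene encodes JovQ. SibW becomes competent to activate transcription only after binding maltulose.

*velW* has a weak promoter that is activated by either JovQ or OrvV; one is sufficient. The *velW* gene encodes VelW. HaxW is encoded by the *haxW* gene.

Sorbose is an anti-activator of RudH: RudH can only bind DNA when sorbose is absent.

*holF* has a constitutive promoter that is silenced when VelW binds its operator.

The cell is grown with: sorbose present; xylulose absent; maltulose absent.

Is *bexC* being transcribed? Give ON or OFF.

OFF

Sorbose is present, so RudH is inactive.
Maltulose is absent, so SibW is inactive.
Required activator RudH is absent, so *jovQ* is not transcribed.
So JovQ is not produced.
Xylulose is absent, so OrvV is inactive.
No activator is available at the *velW* promoter, so *velW* is not transcribed.
So VelW is not produced.
With no repressor bound, *holF* is transcribed.
So HolF is produced and active.
No repressor is bound and HolF is active, so *haxW* is transcribed.
So HaxW is produced and active.
With repressor HaxW bound, *bexC* is not transcribed.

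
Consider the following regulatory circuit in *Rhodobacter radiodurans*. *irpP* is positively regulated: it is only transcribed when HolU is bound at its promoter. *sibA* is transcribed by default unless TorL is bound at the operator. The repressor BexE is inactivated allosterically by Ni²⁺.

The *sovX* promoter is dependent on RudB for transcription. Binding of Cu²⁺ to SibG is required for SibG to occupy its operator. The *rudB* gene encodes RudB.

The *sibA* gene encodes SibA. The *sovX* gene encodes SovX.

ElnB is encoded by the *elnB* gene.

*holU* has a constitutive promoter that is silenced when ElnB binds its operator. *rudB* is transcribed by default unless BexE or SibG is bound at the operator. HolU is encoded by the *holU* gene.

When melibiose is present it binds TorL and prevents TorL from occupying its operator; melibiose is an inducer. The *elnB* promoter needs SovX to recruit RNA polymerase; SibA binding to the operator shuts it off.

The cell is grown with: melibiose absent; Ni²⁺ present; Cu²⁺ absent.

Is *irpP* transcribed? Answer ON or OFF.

OFF

Ni²⁺ is present, so BexE is inactive.
Cu²⁺ is absent, so SibG is inactive.
With no repressor bound, *rudB* is transcribed.
So RudB is produced and active.
No repressor is bound and RudB is active, so *sovX* is transcribed.
So SovX is produced and active.
Melibiose is absent, so TorL is active.
With repressor TorL bound, *sibA* is not transcribed.
So SibA is not produced.
No repressor is bound and SovX is active, so *elnB* is transcribed.
So ElnB is produced and active.
With repressor ElnB bound, *holU* is not transcribed.
So HolU is not produced.
Required activator HolU is absent, so *irpP* is not transcribed.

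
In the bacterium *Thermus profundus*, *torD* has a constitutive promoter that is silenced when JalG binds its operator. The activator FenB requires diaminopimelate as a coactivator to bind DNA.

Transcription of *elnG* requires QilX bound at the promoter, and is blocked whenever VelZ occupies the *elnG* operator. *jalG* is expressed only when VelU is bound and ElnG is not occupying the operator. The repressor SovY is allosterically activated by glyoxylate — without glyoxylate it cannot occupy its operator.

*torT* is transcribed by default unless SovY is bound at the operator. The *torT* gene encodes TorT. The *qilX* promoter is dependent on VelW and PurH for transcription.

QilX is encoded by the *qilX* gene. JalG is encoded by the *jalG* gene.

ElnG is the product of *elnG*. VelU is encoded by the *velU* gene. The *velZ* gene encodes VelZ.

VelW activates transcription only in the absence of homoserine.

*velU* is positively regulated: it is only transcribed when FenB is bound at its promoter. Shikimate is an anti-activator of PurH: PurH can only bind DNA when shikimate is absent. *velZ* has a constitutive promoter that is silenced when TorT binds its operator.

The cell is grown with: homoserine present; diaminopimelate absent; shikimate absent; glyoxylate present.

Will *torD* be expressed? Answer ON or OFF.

ON

Glyoxylate is present, so SovY is active.
With repressor SovY bound, *torT* is not transcribed.
So TorT is not produced.
With no repressor bound, *velZ* is transcribed.
So VelZ is produced and active.
Homoserine is present, so VelW is inactive.
Shikimate is absent, so PurH is active.
Required activator VelW is absent, so *qilX* is not transcribed.
So QilX is not produced.
With repressor VelZ bound, *elnG* is not transcribed.
So ElnG is not produced.
Diaminopimelate is absent, so FenB is inactive.
Required activator FenB is absent, so *velU* is not transcribed.
So VelU is not produced.
Required activator VelU is absent, so *jalG* is not transcribed.
So JalG is not produced.
With no repressor bound, *torD* is transcribed.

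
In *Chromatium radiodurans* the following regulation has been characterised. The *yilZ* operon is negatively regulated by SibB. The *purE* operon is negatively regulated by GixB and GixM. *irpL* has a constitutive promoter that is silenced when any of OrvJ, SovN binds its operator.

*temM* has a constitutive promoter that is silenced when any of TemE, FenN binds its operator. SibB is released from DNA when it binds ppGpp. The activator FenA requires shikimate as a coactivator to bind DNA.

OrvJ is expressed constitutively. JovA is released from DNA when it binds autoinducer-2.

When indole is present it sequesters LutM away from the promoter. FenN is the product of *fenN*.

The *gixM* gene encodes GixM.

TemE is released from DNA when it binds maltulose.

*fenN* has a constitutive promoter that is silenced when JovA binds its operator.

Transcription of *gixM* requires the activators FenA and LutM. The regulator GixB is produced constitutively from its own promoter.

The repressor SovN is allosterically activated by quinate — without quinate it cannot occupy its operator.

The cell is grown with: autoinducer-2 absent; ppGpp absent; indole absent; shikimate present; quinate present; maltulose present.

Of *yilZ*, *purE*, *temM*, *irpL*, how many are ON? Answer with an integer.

1

ppGpp is absent, so SibB is active.
With repressor SibB bound, *yilZ* is not transcribed.
→ *yilZ* is OFF.
GixB is produced constitutively and is active.
Shikimate is present, so FenA is active.
Indole is absent, so LutM is active.
No repressor is bound and FenA and LutM are active, so *gixM* is transcribed.
So GixM is produced and active.
With repressor GixB bound, *purE* is not transcribed.
→ *purE* is OFF.
Maltulose is present, so TemE is inactive.
Autoinducer-2 is absent, so JovA is active.
With repressor JovA bound, *fenN* is not transcribed.
So FenN is not produced.
With no repressor bound, *temM* is transcribed.
→ *temM* is ON.
OrvJ is produced constitutively and is active.
Quinate is present, so SovN is active.
With repressor OrvJ bound, *irpL* is not transcribed.
→ *irpL* is OFF.
1 of the 4 genes is transcribed.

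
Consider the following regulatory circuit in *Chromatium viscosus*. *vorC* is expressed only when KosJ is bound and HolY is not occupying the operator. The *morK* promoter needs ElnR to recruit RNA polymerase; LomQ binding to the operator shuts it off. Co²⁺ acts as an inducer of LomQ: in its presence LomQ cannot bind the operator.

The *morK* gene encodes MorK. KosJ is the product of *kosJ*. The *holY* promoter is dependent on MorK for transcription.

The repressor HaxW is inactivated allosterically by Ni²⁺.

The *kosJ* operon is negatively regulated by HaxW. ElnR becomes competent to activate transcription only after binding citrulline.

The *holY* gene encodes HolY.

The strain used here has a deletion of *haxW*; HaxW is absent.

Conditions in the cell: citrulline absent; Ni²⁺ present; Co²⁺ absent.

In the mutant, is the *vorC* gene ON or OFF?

ON

HaxW is non-functional in this strain, so it has no effect.
With no repressor bound, *kosJ* is transcribed.
So KosJ is produced and active.
Co²⁺ is absent, so LomQ is active.
Citrulline is absent, so ElnR is inactive.
With repressor LomQ bound, *morK* is not transcribed.
So MorK is not produced.
Required activator MorK is absent, so *holY* is not transcribed.
So HolY is not produced.
No repressor is bound and KosJ is active, so *vorC* is transcribed.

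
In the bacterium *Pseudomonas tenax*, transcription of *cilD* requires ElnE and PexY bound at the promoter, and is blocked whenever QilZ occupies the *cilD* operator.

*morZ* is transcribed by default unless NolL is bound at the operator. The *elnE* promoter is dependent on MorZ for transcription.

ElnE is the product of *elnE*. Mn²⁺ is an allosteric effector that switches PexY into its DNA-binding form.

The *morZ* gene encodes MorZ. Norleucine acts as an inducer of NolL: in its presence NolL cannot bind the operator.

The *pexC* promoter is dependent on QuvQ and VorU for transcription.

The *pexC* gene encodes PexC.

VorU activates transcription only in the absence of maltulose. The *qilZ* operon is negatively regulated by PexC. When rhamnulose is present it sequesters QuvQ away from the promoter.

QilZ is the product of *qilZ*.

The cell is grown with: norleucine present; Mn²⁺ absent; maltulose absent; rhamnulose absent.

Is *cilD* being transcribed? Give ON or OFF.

OFF

Norleucine is present, so NolL is inactive.
With no repressor bound, *morZ* is transcribed.
So MorZ is produced and active.
No repressor is bound and MorZ is active, so *elnE* is transcribed.
So ElnE is produced and active.
Rhamnulose is absent, so QuvQ is active.
Maltulose is absent, so VorU is active.
No repressor is bound and QuvQ and VorU are active, so *pexC* is transcribed.
So PexC is produced and active.
With repressor PexC bound, *qilZ* is not transcribed.
So QilZ is not produced.
Mn²⁺ is absent, so PexY is inactive.
Required activator PexY is absent, so *cilD* is not transcribed.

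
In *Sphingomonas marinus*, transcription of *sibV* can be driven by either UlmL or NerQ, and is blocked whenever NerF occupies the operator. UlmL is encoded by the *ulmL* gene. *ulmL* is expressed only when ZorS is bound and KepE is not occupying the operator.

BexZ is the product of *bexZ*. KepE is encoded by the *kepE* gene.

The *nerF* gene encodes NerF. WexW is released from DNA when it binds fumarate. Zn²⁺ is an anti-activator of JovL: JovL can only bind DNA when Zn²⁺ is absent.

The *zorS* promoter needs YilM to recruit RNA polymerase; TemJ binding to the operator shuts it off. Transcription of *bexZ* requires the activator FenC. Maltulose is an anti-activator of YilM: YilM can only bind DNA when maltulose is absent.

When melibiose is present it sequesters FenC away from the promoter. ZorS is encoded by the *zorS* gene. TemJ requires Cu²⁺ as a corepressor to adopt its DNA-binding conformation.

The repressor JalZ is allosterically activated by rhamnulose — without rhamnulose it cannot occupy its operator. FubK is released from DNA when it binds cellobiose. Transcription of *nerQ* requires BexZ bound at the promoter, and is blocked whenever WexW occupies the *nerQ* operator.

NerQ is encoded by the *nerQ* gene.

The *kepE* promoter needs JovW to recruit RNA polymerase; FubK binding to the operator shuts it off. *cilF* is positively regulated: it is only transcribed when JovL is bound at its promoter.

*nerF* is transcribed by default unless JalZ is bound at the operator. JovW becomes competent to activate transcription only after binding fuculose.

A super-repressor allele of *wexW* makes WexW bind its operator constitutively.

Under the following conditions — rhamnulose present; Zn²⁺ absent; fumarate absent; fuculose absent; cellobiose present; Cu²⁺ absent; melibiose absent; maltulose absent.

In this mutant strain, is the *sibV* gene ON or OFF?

Fuculose is absent, so JovW is inactive.
Cellobiose is present, so FubK is inactive.
Required activator JovW is absent, so *kepE* is not transcribed.
So KepE is not produced.
Maltulose is absent, so YilM is active.
Cu²⁺ is absent, so TemJ is inactive.
No repressor is bound and YilM is active, so *zorS* is transcribed.
So ZorS is produced and active.
No repressor is bound and ZorS is active, so *ulmL* is transcribed.
So UlmL is produced and active.
WexW is constitutively active in this strain.
Melibiose is absent, so FenC is active.
No repressor is bound and FenC is active, so *bexZ* is transcribed.
So BexZ is produced and active.
With repressor WexW bound, *nerQ* is not transcribed.
So NerQ is not produced.
Rhamnulose is present, so JalZ is active.
With repressor JalZ bound, *nerF* is not transcribed.
So NerF is not produced.
Activator UlmL is present, so *sibV* is transcribed.

ON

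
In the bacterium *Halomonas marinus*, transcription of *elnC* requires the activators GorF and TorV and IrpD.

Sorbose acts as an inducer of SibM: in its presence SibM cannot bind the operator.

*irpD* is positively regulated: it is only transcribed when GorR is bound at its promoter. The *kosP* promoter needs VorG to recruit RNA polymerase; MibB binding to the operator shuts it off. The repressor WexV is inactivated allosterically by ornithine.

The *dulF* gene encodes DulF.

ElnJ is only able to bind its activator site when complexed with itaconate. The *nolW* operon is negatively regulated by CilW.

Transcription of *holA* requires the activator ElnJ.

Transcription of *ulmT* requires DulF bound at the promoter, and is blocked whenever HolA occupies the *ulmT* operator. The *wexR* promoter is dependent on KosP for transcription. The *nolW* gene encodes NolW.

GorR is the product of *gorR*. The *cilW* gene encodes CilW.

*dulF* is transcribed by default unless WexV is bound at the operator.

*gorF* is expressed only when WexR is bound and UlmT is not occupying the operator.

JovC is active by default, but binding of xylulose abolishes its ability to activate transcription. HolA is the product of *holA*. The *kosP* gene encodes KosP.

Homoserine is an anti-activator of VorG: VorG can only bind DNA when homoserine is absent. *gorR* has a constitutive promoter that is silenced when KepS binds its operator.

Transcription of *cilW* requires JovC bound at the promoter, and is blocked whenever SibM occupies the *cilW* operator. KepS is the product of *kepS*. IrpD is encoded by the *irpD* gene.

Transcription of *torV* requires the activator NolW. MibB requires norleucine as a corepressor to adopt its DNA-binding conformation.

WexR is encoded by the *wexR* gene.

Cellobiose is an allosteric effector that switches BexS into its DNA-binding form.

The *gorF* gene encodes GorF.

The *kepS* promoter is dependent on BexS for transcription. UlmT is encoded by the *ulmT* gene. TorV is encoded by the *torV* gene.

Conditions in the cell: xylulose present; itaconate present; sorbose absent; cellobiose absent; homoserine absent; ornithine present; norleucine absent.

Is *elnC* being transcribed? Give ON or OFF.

Homoserine is absent, so VorG is active.
Norleucine is absent, so MibB is inactive.
No repressor is bound and VorG is active, so *kosP* is transcribed.
So KosP is produced and active.
No repressor is bound and KosP is active, so *wexR* is transcribed.
So WexR is produced and active.
Ornithine is present, so WexV is inactive.
With no repressor bound, *dulF* is transcribed.
So DulF is produced and active.
Itaconate is present, so ElnJ is active.
No repressor is bound and ElnJ is active, so *holA* is transcribed.
So HolA is produced and active.
With repressor HolA bound, *ulmT* is not transcribed.
So UlmT is not produced.
No repressor is bound and WexR is active, so *gorF* is transcribed.
So GorF is produced and active.
Xylulose is present, so JovC is inactive.
Sorbose is absent, so SibM is active.
With repressor SibM bound, *cilW* is not transcribed.
So CilW is not produced.
With no repressor bound, *nolW* is transcribed.
So NolW is produced and active.
No repressor is bound and NolW is active, so *torV* is transcribed.
So TorV is produced and active.
Cellobiose is absent, so BexS is inactive.
Required activator BexS is absent, so *kepS* is not transcribed.
So KepS is not produced.
With no repressor bound, *gorR* is transcribed.
So GorR is produced and active.
No repressor is bound and GorR is active, so *irpD* is transcribed.
So IrpD is produced and active.
No repressor is bound and GorF and TorV and IrpD are active, so *elnC* is transcribed.

ON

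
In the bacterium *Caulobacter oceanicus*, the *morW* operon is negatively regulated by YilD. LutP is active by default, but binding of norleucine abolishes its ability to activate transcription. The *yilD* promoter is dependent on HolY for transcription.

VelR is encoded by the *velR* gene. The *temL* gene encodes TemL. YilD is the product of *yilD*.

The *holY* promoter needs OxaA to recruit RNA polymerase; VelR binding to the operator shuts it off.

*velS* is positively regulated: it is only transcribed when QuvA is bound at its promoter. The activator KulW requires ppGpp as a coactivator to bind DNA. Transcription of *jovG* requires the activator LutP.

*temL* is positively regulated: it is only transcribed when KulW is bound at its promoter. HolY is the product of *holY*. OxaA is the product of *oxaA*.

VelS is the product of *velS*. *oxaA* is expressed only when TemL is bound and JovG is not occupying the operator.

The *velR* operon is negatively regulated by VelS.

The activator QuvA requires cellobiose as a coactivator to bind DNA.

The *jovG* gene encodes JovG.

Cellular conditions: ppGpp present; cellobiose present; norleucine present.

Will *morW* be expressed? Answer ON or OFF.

ppGpp is present, so KulW is active.
No repressor is bound and KulW is active, so *temL* is transcribed.
So TemL is produced and active.
Norleucine is present, so LutP is inactive.
Required activator LutP is absent, so *jovG* is not transcribed.
So JovG is not produced.
No repressor is bound and TemL is active, so *oxaA* is transcribed.
So OxaA is produced and active.
Cellobiose is present, so QuvA is active.
No repressor is bound and QuvA is active, so *velS* is transcribed.
So VelS is produced and active.
With repressor VelS bound, *velR* is not transcribed.
So VelR is not produced.
No repressor is bound and OxaA is active, so *holY* is transcribed.
So HolY is produced and active.
No repressor is bound and HolY is active, so *yilD* is transcribed.
So YilD is produced and active.
With repressor YilD bound, *morW* is not transcribed.

OFF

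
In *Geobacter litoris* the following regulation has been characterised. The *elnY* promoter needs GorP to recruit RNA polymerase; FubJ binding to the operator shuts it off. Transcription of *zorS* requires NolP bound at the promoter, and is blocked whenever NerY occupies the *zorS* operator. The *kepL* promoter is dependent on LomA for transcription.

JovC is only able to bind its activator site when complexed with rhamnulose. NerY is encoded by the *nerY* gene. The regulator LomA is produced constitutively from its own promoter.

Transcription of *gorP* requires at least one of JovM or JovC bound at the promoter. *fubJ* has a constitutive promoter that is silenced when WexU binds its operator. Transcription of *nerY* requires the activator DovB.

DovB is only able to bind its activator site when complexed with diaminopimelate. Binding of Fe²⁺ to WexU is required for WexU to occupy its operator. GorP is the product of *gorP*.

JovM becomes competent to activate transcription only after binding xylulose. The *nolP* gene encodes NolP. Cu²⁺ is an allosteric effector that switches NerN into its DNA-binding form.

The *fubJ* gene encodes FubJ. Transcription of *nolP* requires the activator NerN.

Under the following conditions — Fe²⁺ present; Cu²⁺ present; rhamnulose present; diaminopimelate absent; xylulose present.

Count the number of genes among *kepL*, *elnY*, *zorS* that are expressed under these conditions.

LomA is produced constitutively and is active.
No repressor is bound and LomA is active, so *kepL* is transcribed.
→ *kepL* is ON.
Fe²⁺ is present, so WexU is active.
With repressor WexU bound, *fubJ* is not transcribed.
So FubJ is not produced.
Xylulose is present, so JovM is active.
Rhamnulose is present, so JovC is active.
Activator JovM is present, so *gorP* is transcribed.
So GorP is produced and active.
No repressor is bound and GorP is active, so *elnY* is transcribed.
→ *elnY* is ON.
Diaminopimelate is absent, so DovB is inactive.
Required activator DovB is absent, so *nerY* is not transcribed.
So NerY is not produced.
Cu²⁺ is present, so NerN is active.
No repressor is bound and NerN is active, so *nolP* is transcribed.
So NolP is produced and active.
No repressor is bound and NolP is active, so *zorS* is transcribed.
→ *zorS* is ON.
3 of the 3 genes are transcribed.

3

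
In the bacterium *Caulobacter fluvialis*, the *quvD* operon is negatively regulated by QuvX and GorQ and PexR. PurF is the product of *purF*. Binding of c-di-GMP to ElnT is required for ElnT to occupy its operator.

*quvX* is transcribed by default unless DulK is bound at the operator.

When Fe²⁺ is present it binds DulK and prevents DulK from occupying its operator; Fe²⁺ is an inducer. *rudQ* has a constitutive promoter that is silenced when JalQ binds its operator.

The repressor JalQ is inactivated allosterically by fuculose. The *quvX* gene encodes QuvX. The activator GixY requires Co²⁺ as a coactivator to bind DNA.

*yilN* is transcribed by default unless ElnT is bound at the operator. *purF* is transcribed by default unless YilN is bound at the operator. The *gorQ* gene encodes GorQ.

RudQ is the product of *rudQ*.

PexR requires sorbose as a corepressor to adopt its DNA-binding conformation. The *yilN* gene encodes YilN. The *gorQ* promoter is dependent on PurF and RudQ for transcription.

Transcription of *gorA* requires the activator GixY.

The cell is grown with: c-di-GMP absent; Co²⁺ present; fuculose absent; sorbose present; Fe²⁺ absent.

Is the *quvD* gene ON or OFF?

Fe²⁺ is absent, so DulK is active.
With repressor DulK bound, *quvX* is not transcribed.
So QuvX is not produced.
c-di-GMP is absent, so ElnT is inactive.
With no repressor bound, *yilN* is transcribed.
So YilN is produced and active.
With repressor YilN bound, *purF* is not transcribed.
So PurF is not produced.
Fuculose is absent, so JalQ is active.
With repressor JalQ bound, *rudQ* is not transcribed.
So RudQ is not produced.
Required activator PurF is absent, so *gorQ* is not transcribed.
So GorQ is not produced.
Sorbose is present, so PexR is active.
With repressor PexR bound, *quvD* is not transcribed.

OFF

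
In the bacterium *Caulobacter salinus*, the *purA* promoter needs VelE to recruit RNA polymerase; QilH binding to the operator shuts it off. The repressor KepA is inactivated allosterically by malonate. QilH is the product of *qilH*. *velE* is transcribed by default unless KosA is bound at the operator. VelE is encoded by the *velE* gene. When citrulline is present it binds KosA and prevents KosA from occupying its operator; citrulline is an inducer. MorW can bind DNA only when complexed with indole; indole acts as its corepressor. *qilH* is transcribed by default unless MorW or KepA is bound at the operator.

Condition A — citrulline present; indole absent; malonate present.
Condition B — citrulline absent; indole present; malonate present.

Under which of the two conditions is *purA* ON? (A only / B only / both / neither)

neither

Condition A:
Citrulline is present, so KosA is inactive.
With no repressor bound, *velE* is transcribed.
So VelE is produced and active.
Indole is absent, so MorW is inactive.
Malonate is present, so KepA is inactive.
With no repressor bound, *qilH* is transcribed.
So QilH is produced and active.
With repressor QilH bound, *purA* is not transcribed.
→ *purA* is OFF in A.
Condition B:
Citrulline is absent, so KosA is active.
With repressor KosA bound, *velE* is not transcribed.
So VelE is not produced.
Indole is present, so MorW is active.
Malonate is present, so KepA is inactive.
With repressor MorW bound, *qilH* is not transcribed.
So QilH is not produced.
Required activator VelE is absent, so *purA* is not transcribed.
→ *purA* is OFF in B.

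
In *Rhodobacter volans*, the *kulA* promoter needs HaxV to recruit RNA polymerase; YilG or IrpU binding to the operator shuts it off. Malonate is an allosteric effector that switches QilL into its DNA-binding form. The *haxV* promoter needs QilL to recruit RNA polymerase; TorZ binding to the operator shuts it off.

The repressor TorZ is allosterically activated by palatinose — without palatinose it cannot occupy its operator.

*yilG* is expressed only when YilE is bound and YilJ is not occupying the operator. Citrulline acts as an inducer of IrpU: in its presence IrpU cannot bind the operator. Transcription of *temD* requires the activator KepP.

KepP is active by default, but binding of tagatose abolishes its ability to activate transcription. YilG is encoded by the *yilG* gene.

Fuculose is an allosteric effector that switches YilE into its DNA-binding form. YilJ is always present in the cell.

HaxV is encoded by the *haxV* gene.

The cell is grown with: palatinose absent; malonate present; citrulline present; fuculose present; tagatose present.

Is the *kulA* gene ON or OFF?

Malonate is present, so QilL is active.
Palatinose is absent, so TorZ is inactive.
No repressor is bound and QilL is active, so *haxV* is transcribed.
So HaxV is produced and active.
Fuculose is present, so YilE is active.
YilJ is produced constitutively and is active.
With repressor YilJ bound, *yilG* is not transcribed.
So YilG is not produced.
Citrulline is present, so IrpU is inactive.
No repressor is bound and HaxV is active, so *kulA* is transcribed.

ON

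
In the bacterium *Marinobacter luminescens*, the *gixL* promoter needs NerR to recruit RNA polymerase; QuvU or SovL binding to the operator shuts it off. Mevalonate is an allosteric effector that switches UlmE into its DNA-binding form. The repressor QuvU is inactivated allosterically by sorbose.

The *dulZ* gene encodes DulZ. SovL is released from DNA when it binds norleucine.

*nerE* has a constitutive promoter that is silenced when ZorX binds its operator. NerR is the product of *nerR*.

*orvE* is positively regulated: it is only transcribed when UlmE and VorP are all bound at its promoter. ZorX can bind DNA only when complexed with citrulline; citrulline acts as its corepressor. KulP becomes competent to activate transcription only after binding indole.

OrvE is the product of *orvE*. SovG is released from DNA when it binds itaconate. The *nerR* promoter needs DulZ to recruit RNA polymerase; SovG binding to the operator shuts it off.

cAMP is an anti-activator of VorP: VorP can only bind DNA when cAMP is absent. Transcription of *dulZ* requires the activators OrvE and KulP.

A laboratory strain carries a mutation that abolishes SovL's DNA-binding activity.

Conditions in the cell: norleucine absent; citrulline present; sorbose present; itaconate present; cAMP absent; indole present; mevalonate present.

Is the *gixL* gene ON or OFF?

Sorbose is present, so QuvU is inactive.
Mevalonate is present, so UlmE is active.
cAMP is absent, so VorP is active.
No repressor is bound and UlmE and VorP are active, so *orvE* is transcribed.
So OrvE is produced and active.
Indole is present, so KulP is active.
No repressor is bound and OrvE and KulP are active, so *dulZ* is transcribed.
So DulZ is produced and active.
Itaconate is present, so SovG is inactive.
No repressor is bound and DulZ is active, so *nerR* is transcribed.
So NerR is produced and active.
SovL is non-functional in this strain, so it has no effect.
No repressor is bound and NerR is active, so *gixL* is transcribed.

ON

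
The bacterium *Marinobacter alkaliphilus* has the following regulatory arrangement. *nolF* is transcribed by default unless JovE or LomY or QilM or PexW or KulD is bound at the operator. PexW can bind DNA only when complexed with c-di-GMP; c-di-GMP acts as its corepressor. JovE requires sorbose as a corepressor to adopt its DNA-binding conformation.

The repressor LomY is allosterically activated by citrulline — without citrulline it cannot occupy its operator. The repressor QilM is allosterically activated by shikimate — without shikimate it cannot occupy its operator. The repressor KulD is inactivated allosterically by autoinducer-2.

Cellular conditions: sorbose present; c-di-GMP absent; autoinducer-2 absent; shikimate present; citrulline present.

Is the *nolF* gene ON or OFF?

Sorbose is present, so JovE is active.
Citrulline is present, so LomY is active.
Shikimate is present, so QilM is active.
c-di-GMP is absent, so PexW is inactive.
Autoinducer-2 is absent, so KulD is active.
With repressor JovE bound, *nolF* is not transcribed.

OFF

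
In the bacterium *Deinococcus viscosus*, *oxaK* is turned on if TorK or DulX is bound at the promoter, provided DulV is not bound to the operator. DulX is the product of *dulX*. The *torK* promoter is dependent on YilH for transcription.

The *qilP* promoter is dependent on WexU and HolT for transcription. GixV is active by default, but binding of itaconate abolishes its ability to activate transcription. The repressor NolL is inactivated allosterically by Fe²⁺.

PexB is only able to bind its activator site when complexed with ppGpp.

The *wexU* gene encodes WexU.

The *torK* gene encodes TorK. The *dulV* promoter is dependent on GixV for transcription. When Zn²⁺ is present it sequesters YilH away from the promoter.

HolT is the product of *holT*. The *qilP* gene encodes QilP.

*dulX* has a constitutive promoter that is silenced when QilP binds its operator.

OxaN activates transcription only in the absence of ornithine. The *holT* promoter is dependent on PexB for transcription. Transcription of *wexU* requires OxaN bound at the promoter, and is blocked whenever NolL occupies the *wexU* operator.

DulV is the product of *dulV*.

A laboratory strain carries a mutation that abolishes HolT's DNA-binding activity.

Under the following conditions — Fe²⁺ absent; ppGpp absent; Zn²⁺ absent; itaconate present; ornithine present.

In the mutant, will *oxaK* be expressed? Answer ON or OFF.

Itaconate is present, so GixV is inactive.
Required activator GixV is absent, so *dulV* is not transcribed.
So DulV is not produced.
Zn²⁺ is absent, so YilH is active.
No repressor is bound and YilH is active, so *torK* is transcribed.
So TorK is produced and active.
Ornithine is present, so OxaN is inactive.
Fe²⁺ is absent, so NolL is active.
With repressor NolL bound, *wexU* is not transcribed.
So WexU is not produced.
HolT is non-functional in this strain, so it has no effect.
Required activator WexU is absent, so *qilP* is not transcribed.
So QilP is not produced.
With no repressor bound, *dulX* is transcribed.
So DulX is produced and active.
Activator TorK is present, so *oxaK* is transcribed.

ON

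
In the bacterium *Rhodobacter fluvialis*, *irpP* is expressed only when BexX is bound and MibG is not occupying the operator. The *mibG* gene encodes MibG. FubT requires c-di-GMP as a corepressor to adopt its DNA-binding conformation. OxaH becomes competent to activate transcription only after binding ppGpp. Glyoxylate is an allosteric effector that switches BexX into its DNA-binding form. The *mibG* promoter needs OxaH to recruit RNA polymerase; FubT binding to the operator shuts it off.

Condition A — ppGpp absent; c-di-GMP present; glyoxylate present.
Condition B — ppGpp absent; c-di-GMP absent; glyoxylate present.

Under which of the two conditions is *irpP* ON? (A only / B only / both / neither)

Condition A:
ppGpp is absent, so OxaH is inactive.
c-di-GMP is present, so FubT is active.
With repressor FubT bound, *mibG* is not transcribed.
So MibG is not produced.
Glyoxylate is present, so BexX is active.
No repressor is bound and BexX is active, so *irpP* is transcribed.
→ *irpP* is ON in A.
Condition B:
ppGpp is absent, so OxaH is inactive.
c-di-GMP is absent, so FubT is inactive.
Required activator OxaH is absent, so *mibG* is not transcribed.
So MibG is not produced.
Glyoxylate is present, so BexX is active.
No repressor is bound and BexX is active, so *irpP* is transcribed.
→ *irpP* is ON in B.

both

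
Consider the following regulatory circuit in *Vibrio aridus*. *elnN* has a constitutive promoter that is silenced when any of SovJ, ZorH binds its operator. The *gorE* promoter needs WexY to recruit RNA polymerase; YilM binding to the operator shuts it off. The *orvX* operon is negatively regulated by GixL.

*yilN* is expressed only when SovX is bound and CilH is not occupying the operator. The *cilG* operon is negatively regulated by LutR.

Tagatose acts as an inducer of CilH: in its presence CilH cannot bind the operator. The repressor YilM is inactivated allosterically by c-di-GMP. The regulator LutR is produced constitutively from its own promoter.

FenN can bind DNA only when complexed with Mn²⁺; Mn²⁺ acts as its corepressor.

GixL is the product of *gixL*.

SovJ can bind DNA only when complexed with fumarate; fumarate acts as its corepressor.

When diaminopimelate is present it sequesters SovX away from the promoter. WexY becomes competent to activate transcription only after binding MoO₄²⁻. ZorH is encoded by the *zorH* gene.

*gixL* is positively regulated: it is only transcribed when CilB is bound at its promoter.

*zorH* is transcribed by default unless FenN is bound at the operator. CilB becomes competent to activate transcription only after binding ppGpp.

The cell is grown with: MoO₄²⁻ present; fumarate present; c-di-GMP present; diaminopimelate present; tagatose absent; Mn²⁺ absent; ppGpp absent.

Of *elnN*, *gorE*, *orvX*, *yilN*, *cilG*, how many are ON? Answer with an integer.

Fumarate is present, so SovJ is active.
Mn²⁺ is absent, so FenN is inactive.
With no repressor bound, *zorH* is transcribed.
So ZorH is produced and active.
With repressor SovJ bound, *elnN* is not transcribed.
→ *elnN* is OFF.
MoO₄²⁻ is present, so WexY is active.
c-di-GMP is present, so YilM is inactive.
No repressor is bound and WexY is active, so *gorE* is transcribed.
→ *gorE* is ON.
ppGpp is absent, so CilB is inactive.
Required activator CilB is absent, so *gixL* is not transcribed.
So GixL is not produced.
With no repressor bound, *orvX* is transcribed.
→ *orvX* is ON.
Diaminopimelate is present, so SovX is inactive.
Tagatose is absent, so CilH is active.
With repressor CilH bound, *yilN* is not transcribed.
→ *yilN* is OFF.
LutR is produced constitutively and is active.
With repressor LutR bound, *cilG* is not transcribed.
→ *cilG* is OFF.
2 of the 5 genes are transcribed.

2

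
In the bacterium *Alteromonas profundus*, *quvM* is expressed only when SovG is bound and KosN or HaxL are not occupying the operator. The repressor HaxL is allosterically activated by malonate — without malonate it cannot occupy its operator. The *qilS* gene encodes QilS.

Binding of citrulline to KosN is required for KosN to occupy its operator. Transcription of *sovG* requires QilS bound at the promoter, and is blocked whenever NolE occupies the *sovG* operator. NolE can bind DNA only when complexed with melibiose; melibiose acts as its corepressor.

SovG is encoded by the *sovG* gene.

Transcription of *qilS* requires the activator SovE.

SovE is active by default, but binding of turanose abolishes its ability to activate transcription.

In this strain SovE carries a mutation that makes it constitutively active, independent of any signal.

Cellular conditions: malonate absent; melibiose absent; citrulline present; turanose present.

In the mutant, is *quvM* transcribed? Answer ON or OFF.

Citrulline is present, so KosN is active.
SovE is constitutively active in this strain.
No repressor is bound and SovE is active, so *qilS* is transcribed.
So QilS is produced and active.
Melibiose is absent, so NolE is inactive.
No repressor is bound and QilS is active, so *sovG* is transcribed.
So SovG is produced and active.
Malonate is absent, so HaxL is inactive.
With repressor KosN bound, *quvM* is not transcribed.

OFF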